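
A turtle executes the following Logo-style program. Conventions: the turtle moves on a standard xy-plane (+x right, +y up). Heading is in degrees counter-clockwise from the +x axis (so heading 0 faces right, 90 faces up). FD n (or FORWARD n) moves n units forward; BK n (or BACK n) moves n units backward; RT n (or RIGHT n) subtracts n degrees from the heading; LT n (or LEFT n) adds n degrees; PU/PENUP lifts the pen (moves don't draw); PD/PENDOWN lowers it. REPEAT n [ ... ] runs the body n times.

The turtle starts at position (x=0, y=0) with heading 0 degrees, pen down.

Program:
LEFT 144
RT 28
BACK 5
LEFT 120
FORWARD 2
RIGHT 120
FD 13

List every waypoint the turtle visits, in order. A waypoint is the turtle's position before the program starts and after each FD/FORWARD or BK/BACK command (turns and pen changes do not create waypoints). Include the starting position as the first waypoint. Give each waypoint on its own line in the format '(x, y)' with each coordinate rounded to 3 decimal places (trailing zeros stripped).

Executing turtle program step by step:
Start: pos=(0,0), heading=0, pen down
LT 144: heading 0 -> 144
RT 28: heading 144 -> 116
BK 5: (0,0) -> (2.192,-4.494) [heading=116, draw]
LT 120: heading 116 -> 236
FD 2: (2.192,-4.494) -> (1.073,-6.152) [heading=236, draw]
RT 120: heading 236 -> 116
FD 13: (1.073,-6.152) -> (-4.625,5.532) [heading=116, draw]
Final: pos=(-4.625,5.532), heading=116, 3 segment(s) drawn
Waypoints (4 total):
(0, 0)
(2.192, -4.494)
(1.073, -6.152)
(-4.625, 5.532)

Answer: (0, 0)
(2.192, -4.494)
(1.073, -6.152)
(-4.625, 5.532)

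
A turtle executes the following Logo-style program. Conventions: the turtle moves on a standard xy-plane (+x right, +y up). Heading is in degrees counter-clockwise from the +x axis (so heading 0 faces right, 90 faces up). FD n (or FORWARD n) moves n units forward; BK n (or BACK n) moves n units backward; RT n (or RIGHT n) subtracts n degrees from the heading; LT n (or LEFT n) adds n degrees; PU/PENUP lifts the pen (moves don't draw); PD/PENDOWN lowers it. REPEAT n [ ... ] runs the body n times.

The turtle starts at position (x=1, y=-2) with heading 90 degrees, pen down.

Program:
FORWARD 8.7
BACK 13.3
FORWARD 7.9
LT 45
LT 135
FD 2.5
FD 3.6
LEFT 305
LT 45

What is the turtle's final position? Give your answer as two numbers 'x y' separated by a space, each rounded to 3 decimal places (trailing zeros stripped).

Answer: 1 -4.8

Derivation:
Executing turtle program step by step:
Start: pos=(1,-2), heading=90, pen down
FD 8.7: (1,-2) -> (1,6.7) [heading=90, draw]
BK 13.3: (1,6.7) -> (1,-6.6) [heading=90, draw]
FD 7.9: (1,-6.6) -> (1,1.3) [heading=90, draw]
LT 45: heading 90 -> 135
LT 135: heading 135 -> 270
FD 2.5: (1,1.3) -> (1,-1.2) [heading=270, draw]
FD 3.6: (1,-1.2) -> (1,-4.8) [heading=270, draw]
LT 305: heading 270 -> 215
LT 45: heading 215 -> 260
Final: pos=(1,-4.8), heading=260, 5 segment(s) drawn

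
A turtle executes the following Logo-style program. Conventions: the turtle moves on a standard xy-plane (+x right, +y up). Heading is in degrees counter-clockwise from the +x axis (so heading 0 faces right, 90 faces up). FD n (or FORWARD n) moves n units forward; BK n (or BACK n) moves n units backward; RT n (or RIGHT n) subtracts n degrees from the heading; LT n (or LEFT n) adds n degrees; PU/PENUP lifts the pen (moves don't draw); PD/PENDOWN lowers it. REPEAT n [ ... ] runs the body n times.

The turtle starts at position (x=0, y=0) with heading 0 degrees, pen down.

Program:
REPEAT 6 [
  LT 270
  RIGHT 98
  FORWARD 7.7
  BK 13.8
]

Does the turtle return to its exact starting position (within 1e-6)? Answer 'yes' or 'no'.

Executing turtle program step by step:
Start: pos=(0,0), heading=0, pen down
REPEAT 6 [
  -- iteration 1/6 --
  LT 270: heading 0 -> 270
  RT 98: heading 270 -> 172
  FD 7.7: (0,0) -> (-7.625,1.072) [heading=172, draw]
  BK 13.8: (-7.625,1.072) -> (6.041,-0.849) [heading=172, draw]
  -- iteration 2/6 --
  LT 270: heading 172 -> 82
  RT 98: heading 82 -> 344
  FD 7.7: (6.041,-0.849) -> (13.442,-2.971) [heading=344, draw]
  BK 13.8: (13.442,-2.971) -> (0.177,0.832) [heading=344, draw]
  -- iteration 3/6 --
  LT 270: heading 344 -> 254
  RT 98: heading 254 -> 156
  FD 7.7: (0.177,0.832) -> (-6.857,3.964) [heading=156, draw]
  BK 13.8: (-6.857,3.964) -> (5.75,-1.649) [heading=156, draw]
  -- iteration 4/6 --
  LT 270: heading 156 -> 66
  RT 98: heading 66 -> 328
  FD 7.7: (5.75,-1.649) -> (12.28,-5.729) [heading=328, draw]
  BK 13.8: (12.28,-5.729) -> (0.576,1.584) [heading=328, draw]
  -- iteration 5/6 --
  LT 270: heading 328 -> 238
  RT 98: heading 238 -> 140
  FD 7.7: (0.576,1.584) -> (-5.322,6.533) [heading=140, draw]
  BK 13.8: (-5.322,6.533) -> (5.249,-2.337) [heading=140, draw]
  -- iteration 6/6 --
  LT 270: heading 140 -> 50
  RT 98: heading 50 -> 312
  FD 7.7: (5.249,-2.337) -> (10.402,-8.059) [heading=312, draw]
  BK 13.8: (10.402,-8.059) -> (1.168,2.196) [heading=312, draw]
]
Final: pos=(1.168,2.196), heading=312, 12 segment(s) drawn

Start position: (0, 0)
Final position: (1.168, 2.196)
Distance = 2.487; >= 1e-6 -> NOT closed

Answer: no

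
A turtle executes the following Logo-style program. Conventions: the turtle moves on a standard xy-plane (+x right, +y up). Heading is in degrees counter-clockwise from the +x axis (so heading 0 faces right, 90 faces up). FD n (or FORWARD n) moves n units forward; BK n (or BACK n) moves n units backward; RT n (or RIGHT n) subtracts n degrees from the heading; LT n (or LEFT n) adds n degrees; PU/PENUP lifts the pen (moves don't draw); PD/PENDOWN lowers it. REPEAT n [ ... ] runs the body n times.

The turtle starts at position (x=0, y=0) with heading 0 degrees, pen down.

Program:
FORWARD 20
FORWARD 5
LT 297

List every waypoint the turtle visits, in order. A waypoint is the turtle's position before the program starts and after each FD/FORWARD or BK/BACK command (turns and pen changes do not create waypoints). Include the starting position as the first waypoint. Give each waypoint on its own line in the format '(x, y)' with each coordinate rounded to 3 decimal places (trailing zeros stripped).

Answer: (0, 0)
(20, 0)
(25, 0)

Derivation:
Executing turtle program step by step:
Start: pos=(0,0), heading=0, pen down
FD 20: (0,0) -> (20,0) [heading=0, draw]
FD 5: (20,0) -> (25,0) [heading=0, draw]
LT 297: heading 0 -> 297
Final: pos=(25,0), heading=297, 2 segment(s) drawn
Waypoints (3 total):
(0, 0)
(20, 0)
(25, 0)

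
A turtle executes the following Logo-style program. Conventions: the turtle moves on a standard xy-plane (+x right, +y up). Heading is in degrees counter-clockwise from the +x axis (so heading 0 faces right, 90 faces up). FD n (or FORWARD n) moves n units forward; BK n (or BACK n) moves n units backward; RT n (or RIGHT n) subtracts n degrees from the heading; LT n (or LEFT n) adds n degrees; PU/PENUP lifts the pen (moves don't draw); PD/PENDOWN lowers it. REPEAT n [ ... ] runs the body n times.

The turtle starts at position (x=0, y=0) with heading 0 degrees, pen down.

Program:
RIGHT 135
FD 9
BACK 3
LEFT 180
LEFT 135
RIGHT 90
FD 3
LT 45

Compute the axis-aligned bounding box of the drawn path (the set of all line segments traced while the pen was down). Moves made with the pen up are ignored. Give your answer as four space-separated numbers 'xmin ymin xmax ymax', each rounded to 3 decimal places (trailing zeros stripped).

Answer: -6.364 -6.364 0 0

Derivation:
Executing turtle program step by step:
Start: pos=(0,0), heading=0, pen down
RT 135: heading 0 -> 225
FD 9: (0,0) -> (-6.364,-6.364) [heading=225, draw]
BK 3: (-6.364,-6.364) -> (-4.243,-4.243) [heading=225, draw]
LT 180: heading 225 -> 45
LT 135: heading 45 -> 180
RT 90: heading 180 -> 90
FD 3: (-4.243,-4.243) -> (-4.243,-1.243) [heading=90, draw]
LT 45: heading 90 -> 135
Final: pos=(-4.243,-1.243), heading=135, 3 segment(s) drawn

Segment endpoints: x in {-6.364, -4.243, 0}, y in {-6.364, -4.243, -1.243, 0}
xmin=-6.364, ymin=-6.364, xmax=0, ymax=0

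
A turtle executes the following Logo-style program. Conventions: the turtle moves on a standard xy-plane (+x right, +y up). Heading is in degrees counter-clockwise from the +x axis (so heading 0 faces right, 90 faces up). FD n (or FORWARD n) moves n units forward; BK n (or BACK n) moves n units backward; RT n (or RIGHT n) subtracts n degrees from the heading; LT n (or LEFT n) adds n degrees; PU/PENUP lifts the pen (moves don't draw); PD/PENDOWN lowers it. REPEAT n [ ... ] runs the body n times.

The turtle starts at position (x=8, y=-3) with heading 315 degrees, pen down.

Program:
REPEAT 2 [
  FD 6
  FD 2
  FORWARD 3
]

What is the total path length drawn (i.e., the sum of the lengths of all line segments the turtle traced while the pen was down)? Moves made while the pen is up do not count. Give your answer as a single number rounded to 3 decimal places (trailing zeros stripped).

Executing turtle program step by step:
Start: pos=(8,-3), heading=315, pen down
REPEAT 2 [
  -- iteration 1/2 --
  FD 6: (8,-3) -> (12.243,-7.243) [heading=315, draw]
  FD 2: (12.243,-7.243) -> (13.657,-8.657) [heading=315, draw]
  FD 3: (13.657,-8.657) -> (15.778,-10.778) [heading=315, draw]
  -- iteration 2/2 --
  FD 6: (15.778,-10.778) -> (20.021,-15.021) [heading=315, draw]
  FD 2: (20.021,-15.021) -> (21.435,-16.435) [heading=315, draw]
  FD 3: (21.435,-16.435) -> (23.556,-18.556) [heading=315, draw]
]
Final: pos=(23.556,-18.556), heading=315, 6 segment(s) drawn

Segment lengths:
  seg 1: (8,-3) -> (12.243,-7.243), length = 6
  seg 2: (12.243,-7.243) -> (13.657,-8.657), length = 2
  seg 3: (13.657,-8.657) -> (15.778,-10.778), length = 3
  seg 4: (15.778,-10.778) -> (20.021,-15.021), length = 6
  seg 5: (20.021,-15.021) -> (21.435,-16.435), length = 2
  seg 6: (21.435,-16.435) -> (23.556,-18.556), length = 3
Total = 22

Answer: 22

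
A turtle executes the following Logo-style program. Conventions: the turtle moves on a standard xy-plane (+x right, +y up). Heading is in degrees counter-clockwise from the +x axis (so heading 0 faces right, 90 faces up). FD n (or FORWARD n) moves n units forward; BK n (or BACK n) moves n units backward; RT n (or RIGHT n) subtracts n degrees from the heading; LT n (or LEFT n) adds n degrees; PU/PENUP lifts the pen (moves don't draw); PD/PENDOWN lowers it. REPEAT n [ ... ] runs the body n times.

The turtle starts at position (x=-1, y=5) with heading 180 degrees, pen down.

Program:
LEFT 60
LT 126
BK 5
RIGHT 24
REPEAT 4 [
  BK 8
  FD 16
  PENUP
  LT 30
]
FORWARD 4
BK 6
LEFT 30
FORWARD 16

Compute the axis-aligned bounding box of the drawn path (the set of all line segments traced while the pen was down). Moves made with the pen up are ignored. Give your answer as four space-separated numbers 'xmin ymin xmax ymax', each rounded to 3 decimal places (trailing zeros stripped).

Answer: -13.581 2.005 1.636 6.949

Derivation:
Executing turtle program step by step:
Start: pos=(-1,5), heading=180, pen down
LT 60: heading 180 -> 240
LT 126: heading 240 -> 6
BK 5: (-1,5) -> (-5.973,4.477) [heading=6, draw]
RT 24: heading 6 -> 342
REPEAT 4 [
  -- iteration 1/4 --
  BK 8: (-5.973,4.477) -> (-13.581,6.949) [heading=342, draw]
  FD 16: (-13.581,6.949) -> (1.636,2.005) [heading=342, draw]
  PU: pen up
  LT 30: heading 342 -> 12
  -- iteration 2/4 --
  BK 8: (1.636,2.005) -> (-6.189,0.342) [heading=12, move]
  FD 16: (-6.189,0.342) -> (9.461,3.669) [heading=12, move]
  PU: pen up
  LT 30: heading 12 -> 42
  -- iteration 3/4 --
  BK 8: (9.461,3.669) -> (3.516,-1.685) [heading=42, move]
  FD 16: (3.516,-1.685) -> (15.406,9.022) [heading=42, move]
  PU: pen up
  LT 30: heading 42 -> 72
  -- iteration 4/4 --
  BK 8: (15.406,9.022) -> (12.934,1.413) [heading=72, move]
  FD 16: (12.934,1.413) -> (17.878,16.63) [heading=72, move]
  PU: pen up
  LT 30: heading 72 -> 102
]
FD 4: (17.878,16.63) -> (17.047,20.543) [heading=102, move]
BK 6: (17.047,20.543) -> (18.294,14.674) [heading=102, move]
LT 30: heading 102 -> 132
FD 16: (18.294,14.674) -> (7.588,26.564) [heading=132, move]
Final: pos=(7.588,26.564), heading=132, 3 segment(s) drawn

Segment endpoints: x in {-13.581, -5.973, -1, 1.636}, y in {2.005, 4.477, 5, 6.949}
xmin=-13.581, ymin=2.005, xmax=1.636, ymax=6.949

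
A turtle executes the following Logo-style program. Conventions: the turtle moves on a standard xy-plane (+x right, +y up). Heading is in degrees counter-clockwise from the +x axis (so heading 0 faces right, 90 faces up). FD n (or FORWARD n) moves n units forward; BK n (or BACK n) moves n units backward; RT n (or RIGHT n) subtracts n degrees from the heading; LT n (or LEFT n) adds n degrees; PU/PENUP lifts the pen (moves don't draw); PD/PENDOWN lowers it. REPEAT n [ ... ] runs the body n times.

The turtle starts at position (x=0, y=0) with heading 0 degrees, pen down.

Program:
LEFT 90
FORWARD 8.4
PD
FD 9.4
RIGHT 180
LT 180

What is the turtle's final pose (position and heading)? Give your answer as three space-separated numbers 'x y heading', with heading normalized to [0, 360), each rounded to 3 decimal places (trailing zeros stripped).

Answer: 0 17.8 90

Derivation:
Executing turtle program step by step:
Start: pos=(0,0), heading=0, pen down
LT 90: heading 0 -> 90
FD 8.4: (0,0) -> (0,8.4) [heading=90, draw]
PD: pen down
FD 9.4: (0,8.4) -> (0,17.8) [heading=90, draw]
RT 180: heading 90 -> 270
LT 180: heading 270 -> 90
Final: pos=(0,17.8), heading=90, 2 segment(s) drawn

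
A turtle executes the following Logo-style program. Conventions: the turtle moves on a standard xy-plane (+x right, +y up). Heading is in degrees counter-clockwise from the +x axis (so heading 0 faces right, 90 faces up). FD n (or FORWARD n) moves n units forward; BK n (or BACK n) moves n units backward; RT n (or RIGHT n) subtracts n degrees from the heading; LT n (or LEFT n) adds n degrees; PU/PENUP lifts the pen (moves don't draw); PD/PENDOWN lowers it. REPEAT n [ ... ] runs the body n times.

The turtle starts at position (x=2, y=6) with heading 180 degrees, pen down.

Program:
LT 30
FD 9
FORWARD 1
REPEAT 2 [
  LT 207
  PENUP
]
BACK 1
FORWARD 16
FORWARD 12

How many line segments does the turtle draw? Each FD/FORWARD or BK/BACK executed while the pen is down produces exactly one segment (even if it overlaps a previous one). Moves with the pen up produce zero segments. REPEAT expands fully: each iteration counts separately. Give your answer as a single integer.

Answer: 2

Derivation:
Executing turtle program step by step:
Start: pos=(2,6), heading=180, pen down
LT 30: heading 180 -> 210
FD 9: (2,6) -> (-5.794,1.5) [heading=210, draw]
FD 1: (-5.794,1.5) -> (-6.66,1) [heading=210, draw]
REPEAT 2 [
  -- iteration 1/2 --
  LT 207: heading 210 -> 57
  PU: pen up
  -- iteration 2/2 --
  LT 207: heading 57 -> 264
  PU: pen up
]
BK 1: (-6.66,1) -> (-6.556,1.995) [heading=264, move]
FD 16: (-6.556,1.995) -> (-8.228,-13.918) [heading=264, move]
FD 12: (-8.228,-13.918) -> (-9.483,-25.852) [heading=264, move]
Final: pos=(-9.483,-25.852), heading=264, 2 segment(s) drawn
Segments drawn: 2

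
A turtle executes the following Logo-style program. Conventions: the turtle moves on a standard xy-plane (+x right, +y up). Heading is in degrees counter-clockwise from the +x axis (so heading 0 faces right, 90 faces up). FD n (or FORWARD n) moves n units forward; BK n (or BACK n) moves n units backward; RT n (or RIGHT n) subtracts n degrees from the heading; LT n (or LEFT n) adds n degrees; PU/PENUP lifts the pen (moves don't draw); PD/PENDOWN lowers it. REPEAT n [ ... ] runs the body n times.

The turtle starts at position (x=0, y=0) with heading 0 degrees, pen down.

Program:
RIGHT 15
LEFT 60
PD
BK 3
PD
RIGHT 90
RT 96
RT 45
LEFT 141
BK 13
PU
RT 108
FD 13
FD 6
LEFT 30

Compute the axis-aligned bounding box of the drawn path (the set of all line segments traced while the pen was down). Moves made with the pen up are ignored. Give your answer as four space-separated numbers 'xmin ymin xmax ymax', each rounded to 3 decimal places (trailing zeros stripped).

Answer: -11.314 -2.121 0 7.071

Derivation:
Executing turtle program step by step:
Start: pos=(0,0), heading=0, pen down
RT 15: heading 0 -> 345
LT 60: heading 345 -> 45
PD: pen down
BK 3: (0,0) -> (-2.121,-2.121) [heading=45, draw]
PD: pen down
RT 90: heading 45 -> 315
RT 96: heading 315 -> 219
RT 45: heading 219 -> 174
LT 141: heading 174 -> 315
BK 13: (-2.121,-2.121) -> (-11.314,7.071) [heading=315, draw]
PU: pen up
RT 108: heading 315 -> 207
FD 13: (-11.314,7.071) -> (-22.897,1.169) [heading=207, move]
FD 6: (-22.897,1.169) -> (-28.243,-1.555) [heading=207, move]
LT 30: heading 207 -> 237
Final: pos=(-28.243,-1.555), heading=237, 2 segment(s) drawn

Segment endpoints: x in {-11.314, -2.121, 0}, y in {-2.121, 0, 7.071}
xmin=-11.314, ymin=-2.121, xmax=0, ymax=7.071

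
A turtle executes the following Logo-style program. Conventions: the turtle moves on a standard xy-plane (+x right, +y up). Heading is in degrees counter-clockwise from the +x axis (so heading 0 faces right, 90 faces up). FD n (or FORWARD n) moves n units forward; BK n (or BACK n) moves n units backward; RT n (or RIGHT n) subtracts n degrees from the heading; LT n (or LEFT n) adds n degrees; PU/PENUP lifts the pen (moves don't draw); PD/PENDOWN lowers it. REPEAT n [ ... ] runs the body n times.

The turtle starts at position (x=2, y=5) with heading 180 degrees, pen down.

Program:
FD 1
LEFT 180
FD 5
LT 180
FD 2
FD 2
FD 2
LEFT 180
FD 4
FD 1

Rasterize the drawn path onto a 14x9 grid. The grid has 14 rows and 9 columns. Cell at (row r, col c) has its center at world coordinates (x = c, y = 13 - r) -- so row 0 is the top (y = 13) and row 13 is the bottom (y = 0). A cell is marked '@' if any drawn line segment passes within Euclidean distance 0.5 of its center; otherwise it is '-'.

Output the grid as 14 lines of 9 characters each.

Answer: ---------
---------
---------
---------
---------
---------
---------
---------
@@@@@@@--
---------
---------
---------
---------
---------

Derivation:
Segment 0: (2,5) -> (1,5)
Segment 1: (1,5) -> (6,5)
Segment 2: (6,5) -> (4,5)
Segment 3: (4,5) -> (2,5)
Segment 4: (2,5) -> (0,5)
Segment 5: (0,5) -> (4,5)
Segment 6: (4,5) -> (5,5)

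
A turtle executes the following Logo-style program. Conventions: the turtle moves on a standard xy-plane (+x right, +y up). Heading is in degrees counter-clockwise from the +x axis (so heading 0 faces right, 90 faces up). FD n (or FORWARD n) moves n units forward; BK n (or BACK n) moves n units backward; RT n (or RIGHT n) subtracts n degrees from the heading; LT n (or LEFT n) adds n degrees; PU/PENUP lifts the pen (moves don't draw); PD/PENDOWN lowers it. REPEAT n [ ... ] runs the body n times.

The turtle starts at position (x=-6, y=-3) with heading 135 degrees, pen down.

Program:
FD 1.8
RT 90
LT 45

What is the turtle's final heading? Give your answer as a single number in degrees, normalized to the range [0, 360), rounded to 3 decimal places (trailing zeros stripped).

Executing turtle program step by step:
Start: pos=(-6,-3), heading=135, pen down
FD 1.8: (-6,-3) -> (-7.273,-1.727) [heading=135, draw]
RT 90: heading 135 -> 45
LT 45: heading 45 -> 90
Final: pos=(-7.273,-1.727), heading=90, 1 segment(s) drawn

Answer: 90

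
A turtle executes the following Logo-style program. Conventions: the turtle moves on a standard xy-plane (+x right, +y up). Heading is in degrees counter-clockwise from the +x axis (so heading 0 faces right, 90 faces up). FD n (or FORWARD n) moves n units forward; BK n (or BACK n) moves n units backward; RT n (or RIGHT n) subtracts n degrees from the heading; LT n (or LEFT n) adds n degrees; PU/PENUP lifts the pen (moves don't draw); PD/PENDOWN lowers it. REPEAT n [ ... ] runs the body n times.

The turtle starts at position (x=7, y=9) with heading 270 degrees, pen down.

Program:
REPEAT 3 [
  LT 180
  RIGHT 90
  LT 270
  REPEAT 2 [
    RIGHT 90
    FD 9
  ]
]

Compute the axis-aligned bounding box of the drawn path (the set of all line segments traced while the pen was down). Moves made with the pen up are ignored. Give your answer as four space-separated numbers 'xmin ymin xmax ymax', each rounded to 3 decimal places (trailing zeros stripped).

Executing turtle program step by step:
Start: pos=(7,9), heading=270, pen down
REPEAT 3 [
  -- iteration 1/3 --
  LT 180: heading 270 -> 90
  RT 90: heading 90 -> 0
  LT 270: heading 0 -> 270
  REPEAT 2 [
    -- iteration 1/2 --
    RT 90: heading 270 -> 180
    FD 9: (7,9) -> (-2,9) [heading=180, draw]
    -- iteration 2/2 --
    RT 90: heading 180 -> 90
    FD 9: (-2,9) -> (-2,18) [heading=90, draw]
  ]
  -- iteration 2/3 --
  LT 180: heading 90 -> 270
  RT 90: heading 270 -> 180
  LT 270: heading 180 -> 90
  REPEAT 2 [
    -- iteration 1/2 --
    RT 90: heading 90 -> 0
    FD 9: (-2,18) -> (7,18) [heading=0, draw]
    -- iteration 2/2 --
    RT 90: heading 0 -> 270
    FD 9: (7,18) -> (7,9) [heading=270, draw]
  ]
  -- iteration 3/3 --
  LT 180: heading 270 -> 90
  RT 90: heading 90 -> 0
  LT 270: heading 0 -> 270
  REPEAT 2 [
    -- iteration 1/2 --
    RT 90: heading 270 -> 180
    FD 9: (7,9) -> (-2,9) [heading=180, draw]
    -- iteration 2/2 --
    RT 90: heading 180 -> 90
    FD 9: (-2,9) -> (-2,18) [heading=90, draw]
  ]
]
Final: pos=(-2,18), heading=90, 6 segment(s) drawn

Segment endpoints: x in {-2, -2, -2, -2, 7, 7, 7}, y in {9, 9, 9, 18, 18, 18}
xmin=-2, ymin=9, xmax=7, ymax=18

Answer: -2 9 7 18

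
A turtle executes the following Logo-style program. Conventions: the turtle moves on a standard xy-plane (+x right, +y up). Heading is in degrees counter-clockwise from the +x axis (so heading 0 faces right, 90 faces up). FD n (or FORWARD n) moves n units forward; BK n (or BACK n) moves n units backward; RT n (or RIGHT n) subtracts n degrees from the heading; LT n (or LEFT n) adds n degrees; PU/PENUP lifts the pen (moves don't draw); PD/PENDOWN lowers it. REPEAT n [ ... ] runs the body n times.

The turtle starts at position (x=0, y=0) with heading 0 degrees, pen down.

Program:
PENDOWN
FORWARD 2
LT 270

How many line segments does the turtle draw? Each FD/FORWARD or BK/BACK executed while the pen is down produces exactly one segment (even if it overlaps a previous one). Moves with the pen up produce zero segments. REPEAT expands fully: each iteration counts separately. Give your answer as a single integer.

Executing turtle program step by step:
Start: pos=(0,0), heading=0, pen down
PD: pen down
FD 2: (0,0) -> (2,0) [heading=0, draw]
LT 270: heading 0 -> 270
Final: pos=(2,0), heading=270, 1 segment(s) drawn
Segments drawn: 1

Answer: 1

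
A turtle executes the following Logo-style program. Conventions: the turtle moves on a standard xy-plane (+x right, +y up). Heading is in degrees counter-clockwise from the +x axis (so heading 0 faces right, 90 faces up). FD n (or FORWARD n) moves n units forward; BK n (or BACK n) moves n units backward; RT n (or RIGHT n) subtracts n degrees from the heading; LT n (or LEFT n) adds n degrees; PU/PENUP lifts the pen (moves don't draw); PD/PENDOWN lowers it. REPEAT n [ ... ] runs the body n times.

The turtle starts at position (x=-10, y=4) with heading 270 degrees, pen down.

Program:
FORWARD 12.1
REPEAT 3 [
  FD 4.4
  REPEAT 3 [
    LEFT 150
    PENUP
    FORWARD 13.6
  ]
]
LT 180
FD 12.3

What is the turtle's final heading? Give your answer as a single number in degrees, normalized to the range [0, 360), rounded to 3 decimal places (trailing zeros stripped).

Answer: 0

Derivation:
Executing turtle program step by step:
Start: pos=(-10,4), heading=270, pen down
FD 12.1: (-10,4) -> (-10,-8.1) [heading=270, draw]
REPEAT 3 [
  -- iteration 1/3 --
  FD 4.4: (-10,-8.1) -> (-10,-12.5) [heading=270, draw]
  REPEAT 3 [
    -- iteration 1/3 --
    LT 150: heading 270 -> 60
    PU: pen up
    FD 13.6: (-10,-12.5) -> (-3.2,-0.722) [heading=60, move]
    -- iteration 2/3 --
    LT 150: heading 60 -> 210
    PU: pen up
    FD 13.6: (-3.2,-0.722) -> (-14.978,-7.522) [heading=210, move]
    -- iteration 3/3 --
    LT 150: heading 210 -> 0
    PU: pen up
    FD 13.6: (-14.978,-7.522) -> (-1.378,-7.522) [heading=0, move]
  ]
  -- iteration 2/3 --
  FD 4.4: (-1.378,-7.522) -> (3.022,-7.522) [heading=0, move]
  REPEAT 3 [
    -- iteration 1/3 --
    LT 150: heading 0 -> 150
    PU: pen up
    FD 13.6: (3.022,-7.522) -> (-8.756,-0.722) [heading=150, move]
    -- iteration 2/3 --
    LT 150: heading 150 -> 300
    PU: pen up
    FD 13.6: (-8.756,-0.722) -> (-1.956,-12.5) [heading=300, move]
    -- iteration 3/3 --
    LT 150: heading 300 -> 90
    PU: pen up
    FD 13.6: (-1.956,-12.5) -> (-1.956,1.1) [heading=90, move]
  ]
  -- iteration 3/3 --
  FD 4.4: (-1.956,1.1) -> (-1.956,5.5) [heading=90, move]
  REPEAT 3 [
    -- iteration 1/3 --
    LT 150: heading 90 -> 240
    PU: pen up
    FD 13.6: (-1.956,5.5) -> (-8.756,-6.278) [heading=240, move]
    -- iteration 2/3 --
    LT 150: heading 240 -> 30
    PU: pen up
    FD 13.6: (-8.756,-6.278) -> (3.022,0.522) [heading=30, move]
    -- iteration 3/3 --
    LT 150: heading 30 -> 180
    PU: pen up
    FD 13.6: (3.022,0.522) -> (-10.578,0.522) [heading=180, move]
  ]
]
LT 180: heading 180 -> 0
FD 12.3: (-10.578,0.522) -> (1.722,0.522) [heading=0, move]
Final: pos=(1.722,0.522), heading=0, 2 segment(s) drawn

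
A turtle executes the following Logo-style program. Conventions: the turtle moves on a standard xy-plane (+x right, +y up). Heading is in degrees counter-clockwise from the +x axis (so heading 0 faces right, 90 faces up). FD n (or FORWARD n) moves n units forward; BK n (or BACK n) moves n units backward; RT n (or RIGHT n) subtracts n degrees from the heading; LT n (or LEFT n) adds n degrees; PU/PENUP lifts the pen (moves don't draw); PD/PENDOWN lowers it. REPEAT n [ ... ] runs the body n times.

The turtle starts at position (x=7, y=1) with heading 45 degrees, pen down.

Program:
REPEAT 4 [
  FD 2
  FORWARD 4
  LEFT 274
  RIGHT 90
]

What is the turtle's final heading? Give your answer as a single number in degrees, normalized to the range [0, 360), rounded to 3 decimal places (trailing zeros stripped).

Executing turtle program step by step:
Start: pos=(7,1), heading=45, pen down
REPEAT 4 [
  -- iteration 1/4 --
  FD 2: (7,1) -> (8.414,2.414) [heading=45, draw]
  FD 4: (8.414,2.414) -> (11.243,5.243) [heading=45, draw]
  LT 274: heading 45 -> 319
  RT 90: heading 319 -> 229
  -- iteration 2/4 --
  FD 2: (11.243,5.243) -> (9.931,3.733) [heading=229, draw]
  FD 4: (9.931,3.733) -> (7.306,0.714) [heading=229, draw]
  LT 274: heading 229 -> 143
  RT 90: heading 143 -> 53
  -- iteration 3/4 --
  FD 2: (7.306,0.714) -> (8.51,2.312) [heading=53, draw]
  FD 4: (8.51,2.312) -> (10.917,5.506) [heading=53, draw]
  LT 274: heading 53 -> 327
  RT 90: heading 327 -> 237
  -- iteration 4/4 --
  FD 2: (10.917,5.506) -> (9.828,3.829) [heading=237, draw]
  FD 4: (9.828,3.829) -> (7.649,0.474) [heading=237, draw]
  LT 274: heading 237 -> 151
  RT 90: heading 151 -> 61
]
Final: pos=(7.649,0.474), heading=61, 8 segment(s) drawn

Answer: 61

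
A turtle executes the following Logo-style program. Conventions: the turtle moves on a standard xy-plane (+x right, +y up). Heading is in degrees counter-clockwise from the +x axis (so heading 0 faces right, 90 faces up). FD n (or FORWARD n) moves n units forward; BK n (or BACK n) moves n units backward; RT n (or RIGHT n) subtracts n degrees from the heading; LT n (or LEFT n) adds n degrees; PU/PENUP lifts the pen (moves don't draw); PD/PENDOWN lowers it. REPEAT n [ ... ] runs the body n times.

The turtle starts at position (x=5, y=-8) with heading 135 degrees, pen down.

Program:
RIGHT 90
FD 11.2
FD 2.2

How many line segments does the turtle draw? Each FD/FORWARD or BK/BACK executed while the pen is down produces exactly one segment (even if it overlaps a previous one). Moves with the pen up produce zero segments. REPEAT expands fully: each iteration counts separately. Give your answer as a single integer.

Executing turtle program step by step:
Start: pos=(5,-8), heading=135, pen down
RT 90: heading 135 -> 45
FD 11.2: (5,-8) -> (12.92,-0.08) [heading=45, draw]
FD 2.2: (12.92,-0.08) -> (14.475,1.475) [heading=45, draw]
Final: pos=(14.475,1.475), heading=45, 2 segment(s) drawn
Segments drawn: 2

Answer: 2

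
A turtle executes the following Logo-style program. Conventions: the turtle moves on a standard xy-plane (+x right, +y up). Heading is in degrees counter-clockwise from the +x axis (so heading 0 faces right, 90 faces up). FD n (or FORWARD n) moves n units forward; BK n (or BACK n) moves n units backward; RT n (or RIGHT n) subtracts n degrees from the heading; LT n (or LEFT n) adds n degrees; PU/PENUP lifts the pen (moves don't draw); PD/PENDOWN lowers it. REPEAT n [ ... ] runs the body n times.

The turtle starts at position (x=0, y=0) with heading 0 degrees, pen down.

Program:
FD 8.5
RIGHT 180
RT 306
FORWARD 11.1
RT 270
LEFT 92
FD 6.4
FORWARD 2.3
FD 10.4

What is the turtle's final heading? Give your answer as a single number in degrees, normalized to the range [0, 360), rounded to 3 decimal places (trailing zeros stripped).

Answer: 56

Derivation:
Executing turtle program step by step:
Start: pos=(0,0), heading=0, pen down
FD 8.5: (0,0) -> (8.5,0) [heading=0, draw]
RT 180: heading 0 -> 180
RT 306: heading 180 -> 234
FD 11.1: (8.5,0) -> (1.976,-8.98) [heading=234, draw]
RT 270: heading 234 -> 324
LT 92: heading 324 -> 56
FD 6.4: (1.976,-8.98) -> (5.554,-3.674) [heading=56, draw]
FD 2.3: (5.554,-3.674) -> (6.841,-1.767) [heading=56, draw]
FD 10.4: (6.841,-1.767) -> (12.656,6.855) [heading=56, draw]
Final: pos=(12.656,6.855), heading=56, 5 segment(s) drawn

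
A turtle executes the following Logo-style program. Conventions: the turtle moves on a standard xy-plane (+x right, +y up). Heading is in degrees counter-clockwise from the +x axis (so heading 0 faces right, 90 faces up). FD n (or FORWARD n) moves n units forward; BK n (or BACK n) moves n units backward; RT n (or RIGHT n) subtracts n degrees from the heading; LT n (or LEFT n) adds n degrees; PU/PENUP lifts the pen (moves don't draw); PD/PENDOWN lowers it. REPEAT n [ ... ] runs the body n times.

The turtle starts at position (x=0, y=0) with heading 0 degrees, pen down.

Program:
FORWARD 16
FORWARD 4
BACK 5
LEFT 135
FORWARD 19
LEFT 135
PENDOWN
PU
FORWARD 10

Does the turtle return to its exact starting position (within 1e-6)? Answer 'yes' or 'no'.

Executing turtle program step by step:
Start: pos=(0,0), heading=0, pen down
FD 16: (0,0) -> (16,0) [heading=0, draw]
FD 4: (16,0) -> (20,0) [heading=0, draw]
BK 5: (20,0) -> (15,0) [heading=0, draw]
LT 135: heading 0 -> 135
FD 19: (15,0) -> (1.565,13.435) [heading=135, draw]
LT 135: heading 135 -> 270
PD: pen down
PU: pen up
FD 10: (1.565,13.435) -> (1.565,3.435) [heading=270, move]
Final: pos=(1.565,3.435), heading=270, 4 segment(s) drawn

Start position: (0, 0)
Final position: (1.565, 3.435)
Distance = 3.775; >= 1e-6 -> NOT closed

Answer: no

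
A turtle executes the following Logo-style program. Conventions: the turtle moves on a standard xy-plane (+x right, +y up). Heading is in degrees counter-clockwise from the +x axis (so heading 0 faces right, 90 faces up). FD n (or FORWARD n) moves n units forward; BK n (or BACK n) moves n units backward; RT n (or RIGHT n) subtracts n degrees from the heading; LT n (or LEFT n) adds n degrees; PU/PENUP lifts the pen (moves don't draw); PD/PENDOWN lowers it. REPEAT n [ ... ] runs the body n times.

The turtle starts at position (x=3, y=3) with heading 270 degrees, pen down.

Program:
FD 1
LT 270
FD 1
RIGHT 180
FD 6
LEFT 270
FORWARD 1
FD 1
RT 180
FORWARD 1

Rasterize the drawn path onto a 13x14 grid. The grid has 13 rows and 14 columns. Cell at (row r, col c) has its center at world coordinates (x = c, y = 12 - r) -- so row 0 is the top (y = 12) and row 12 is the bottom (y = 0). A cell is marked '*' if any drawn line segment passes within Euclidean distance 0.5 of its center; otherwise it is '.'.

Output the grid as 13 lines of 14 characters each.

Answer: ..............
..............
..............
..............
..............
..............
..............
..............
..............
...*..........
..*******.....
........*.....
........*.....

Derivation:
Segment 0: (3,3) -> (3,2)
Segment 1: (3,2) -> (2,2)
Segment 2: (2,2) -> (8,2)
Segment 3: (8,2) -> (8,1)
Segment 4: (8,1) -> (8,-0)
Segment 5: (8,-0) -> (8,1)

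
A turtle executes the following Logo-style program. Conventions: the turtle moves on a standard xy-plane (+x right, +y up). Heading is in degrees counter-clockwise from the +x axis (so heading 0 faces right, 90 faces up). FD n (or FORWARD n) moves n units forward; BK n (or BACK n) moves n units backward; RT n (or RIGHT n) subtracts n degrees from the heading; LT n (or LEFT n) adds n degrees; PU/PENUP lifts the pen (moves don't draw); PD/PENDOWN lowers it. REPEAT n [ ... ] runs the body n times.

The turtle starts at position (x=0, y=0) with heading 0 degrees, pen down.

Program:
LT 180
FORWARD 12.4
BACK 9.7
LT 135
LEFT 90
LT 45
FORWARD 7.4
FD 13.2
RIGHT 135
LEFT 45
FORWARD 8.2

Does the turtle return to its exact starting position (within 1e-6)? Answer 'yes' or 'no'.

Executing turtle program step by step:
Start: pos=(0,0), heading=0, pen down
LT 180: heading 0 -> 180
FD 12.4: (0,0) -> (-12.4,0) [heading=180, draw]
BK 9.7: (-12.4,0) -> (-2.7,0) [heading=180, draw]
LT 135: heading 180 -> 315
LT 90: heading 315 -> 45
LT 45: heading 45 -> 90
FD 7.4: (-2.7,0) -> (-2.7,7.4) [heading=90, draw]
FD 13.2: (-2.7,7.4) -> (-2.7,20.6) [heading=90, draw]
RT 135: heading 90 -> 315
LT 45: heading 315 -> 0
FD 8.2: (-2.7,20.6) -> (5.5,20.6) [heading=0, draw]
Final: pos=(5.5,20.6), heading=0, 5 segment(s) drawn

Start position: (0, 0)
Final position: (5.5, 20.6)
Distance = 21.322; >= 1e-6 -> NOT closed

Answer: no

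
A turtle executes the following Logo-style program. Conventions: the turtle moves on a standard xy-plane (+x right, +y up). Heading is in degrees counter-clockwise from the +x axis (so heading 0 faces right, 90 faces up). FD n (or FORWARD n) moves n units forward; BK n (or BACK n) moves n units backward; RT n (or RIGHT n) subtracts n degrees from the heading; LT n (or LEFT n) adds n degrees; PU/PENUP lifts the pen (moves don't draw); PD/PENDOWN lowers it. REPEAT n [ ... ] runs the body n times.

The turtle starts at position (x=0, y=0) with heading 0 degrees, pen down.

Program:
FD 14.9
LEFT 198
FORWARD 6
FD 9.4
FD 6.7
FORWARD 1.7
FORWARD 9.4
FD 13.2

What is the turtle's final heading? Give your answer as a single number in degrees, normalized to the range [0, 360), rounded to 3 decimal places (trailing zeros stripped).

Answer: 198

Derivation:
Executing turtle program step by step:
Start: pos=(0,0), heading=0, pen down
FD 14.9: (0,0) -> (14.9,0) [heading=0, draw]
LT 198: heading 0 -> 198
FD 6: (14.9,0) -> (9.194,-1.854) [heading=198, draw]
FD 9.4: (9.194,-1.854) -> (0.254,-4.759) [heading=198, draw]
FD 6.7: (0.254,-4.759) -> (-6.118,-6.829) [heading=198, draw]
FD 1.7: (-6.118,-6.829) -> (-7.735,-7.355) [heading=198, draw]
FD 9.4: (-7.735,-7.355) -> (-16.675,-10.259) [heading=198, draw]
FD 13.2: (-16.675,-10.259) -> (-29.229,-14.338) [heading=198, draw]
Final: pos=(-29.229,-14.338), heading=198, 7 segment(s) drawn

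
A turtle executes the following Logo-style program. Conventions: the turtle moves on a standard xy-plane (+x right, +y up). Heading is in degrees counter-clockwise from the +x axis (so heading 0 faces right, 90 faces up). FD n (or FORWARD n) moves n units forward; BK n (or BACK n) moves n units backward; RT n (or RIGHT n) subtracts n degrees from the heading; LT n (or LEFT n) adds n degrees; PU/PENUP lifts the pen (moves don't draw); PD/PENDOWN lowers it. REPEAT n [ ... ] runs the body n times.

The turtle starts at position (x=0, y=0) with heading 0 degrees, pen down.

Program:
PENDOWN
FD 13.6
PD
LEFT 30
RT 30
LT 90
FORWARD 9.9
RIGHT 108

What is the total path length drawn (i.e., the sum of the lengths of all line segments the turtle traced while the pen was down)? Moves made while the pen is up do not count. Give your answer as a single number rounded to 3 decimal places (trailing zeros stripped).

Answer: 23.5

Derivation:
Executing turtle program step by step:
Start: pos=(0,0), heading=0, pen down
PD: pen down
FD 13.6: (0,0) -> (13.6,0) [heading=0, draw]
PD: pen down
LT 30: heading 0 -> 30
RT 30: heading 30 -> 0
LT 90: heading 0 -> 90
FD 9.9: (13.6,0) -> (13.6,9.9) [heading=90, draw]
RT 108: heading 90 -> 342
Final: pos=(13.6,9.9), heading=342, 2 segment(s) drawn

Segment lengths:
  seg 1: (0,0) -> (13.6,0), length = 13.6
  seg 2: (13.6,0) -> (13.6,9.9), length = 9.9
Total = 23.5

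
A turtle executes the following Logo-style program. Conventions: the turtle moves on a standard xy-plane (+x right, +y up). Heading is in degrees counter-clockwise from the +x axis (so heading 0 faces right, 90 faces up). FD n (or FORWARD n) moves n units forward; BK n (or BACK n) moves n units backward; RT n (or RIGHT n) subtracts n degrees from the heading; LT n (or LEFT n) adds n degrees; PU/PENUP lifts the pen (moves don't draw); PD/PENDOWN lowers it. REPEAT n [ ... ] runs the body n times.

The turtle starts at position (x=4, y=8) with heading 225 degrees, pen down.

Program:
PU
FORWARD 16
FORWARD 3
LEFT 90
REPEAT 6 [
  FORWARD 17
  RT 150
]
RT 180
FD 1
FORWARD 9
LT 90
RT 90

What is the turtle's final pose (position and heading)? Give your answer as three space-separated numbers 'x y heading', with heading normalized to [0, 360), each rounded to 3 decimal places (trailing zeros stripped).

Answer: 6.436 -27.748 315

Derivation:
Executing turtle program step by step:
Start: pos=(4,8), heading=225, pen down
PU: pen up
FD 16: (4,8) -> (-7.314,-3.314) [heading=225, move]
FD 3: (-7.314,-3.314) -> (-9.435,-5.435) [heading=225, move]
LT 90: heading 225 -> 315
REPEAT 6 [
  -- iteration 1/6 --
  FD 17: (-9.435,-5.435) -> (2.586,-17.456) [heading=315, move]
  RT 150: heading 315 -> 165
  -- iteration 2/6 --
  FD 17: (2.586,-17.456) -> (-13.835,-13.056) [heading=165, move]
  RT 150: heading 165 -> 15
  -- iteration 3/6 --
  FD 17: (-13.835,-13.056) -> (2.586,-8.656) [heading=15, move]
  RT 150: heading 15 -> 225
  -- iteration 4/6 --
  FD 17: (2.586,-8.656) -> (-9.435,-20.677) [heading=225, move]
  RT 150: heading 225 -> 75
  -- iteration 5/6 --
  FD 17: (-9.435,-20.677) -> (-5.035,-4.256) [heading=75, move]
  RT 150: heading 75 -> 285
  -- iteration 6/6 --
  FD 17: (-5.035,-4.256) -> (-0.635,-20.677) [heading=285, move]
  RT 150: heading 285 -> 135
]
RT 180: heading 135 -> 315
FD 1: (-0.635,-20.677) -> (0.072,-21.384) [heading=315, move]
FD 9: (0.072,-21.384) -> (6.436,-27.748) [heading=315, move]
LT 90: heading 315 -> 45
RT 90: heading 45 -> 315
Final: pos=(6.436,-27.748), heading=315, 0 segment(s) drawn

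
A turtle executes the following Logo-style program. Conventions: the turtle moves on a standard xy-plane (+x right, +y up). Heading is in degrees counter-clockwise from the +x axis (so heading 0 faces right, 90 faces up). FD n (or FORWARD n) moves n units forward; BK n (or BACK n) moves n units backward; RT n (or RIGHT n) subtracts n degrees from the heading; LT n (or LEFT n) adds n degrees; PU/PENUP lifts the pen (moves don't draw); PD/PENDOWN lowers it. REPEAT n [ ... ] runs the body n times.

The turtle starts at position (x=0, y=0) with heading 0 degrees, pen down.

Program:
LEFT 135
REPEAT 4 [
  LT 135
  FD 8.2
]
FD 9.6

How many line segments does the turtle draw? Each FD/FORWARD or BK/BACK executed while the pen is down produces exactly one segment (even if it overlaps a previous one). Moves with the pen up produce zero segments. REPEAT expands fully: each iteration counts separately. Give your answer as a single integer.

Executing turtle program step by step:
Start: pos=(0,0), heading=0, pen down
LT 135: heading 0 -> 135
REPEAT 4 [
  -- iteration 1/4 --
  LT 135: heading 135 -> 270
  FD 8.2: (0,0) -> (0,-8.2) [heading=270, draw]
  -- iteration 2/4 --
  LT 135: heading 270 -> 45
  FD 8.2: (0,-8.2) -> (5.798,-2.402) [heading=45, draw]
  -- iteration 3/4 --
  LT 135: heading 45 -> 180
  FD 8.2: (5.798,-2.402) -> (-2.402,-2.402) [heading=180, draw]
  -- iteration 4/4 --
  LT 135: heading 180 -> 315
  FD 8.2: (-2.402,-2.402) -> (3.397,-8.2) [heading=315, draw]
]
FD 9.6: (3.397,-8.2) -> (10.185,-14.988) [heading=315, draw]
Final: pos=(10.185,-14.988), heading=315, 5 segment(s) drawn
Segments drawn: 5

Answer: 5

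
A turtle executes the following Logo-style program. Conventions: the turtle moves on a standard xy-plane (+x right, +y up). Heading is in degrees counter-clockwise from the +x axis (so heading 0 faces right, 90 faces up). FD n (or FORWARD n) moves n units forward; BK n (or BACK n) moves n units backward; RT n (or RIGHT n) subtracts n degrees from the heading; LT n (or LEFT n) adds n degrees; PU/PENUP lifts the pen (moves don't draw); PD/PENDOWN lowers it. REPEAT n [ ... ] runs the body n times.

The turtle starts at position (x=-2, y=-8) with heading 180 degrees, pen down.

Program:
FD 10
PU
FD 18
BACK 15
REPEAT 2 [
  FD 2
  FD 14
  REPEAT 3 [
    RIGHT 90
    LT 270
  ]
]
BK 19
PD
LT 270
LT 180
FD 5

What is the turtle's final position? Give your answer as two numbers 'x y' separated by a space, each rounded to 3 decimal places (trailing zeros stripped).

Executing turtle program step by step:
Start: pos=(-2,-8), heading=180, pen down
FD 10: (-2,-8) -> (-12,-8) [heading=180, draw]
PU: pen up
FD 18: (-12,-8) -> (-30,-8) [heading=180, move]
BK 15: (-30,-8) -> (-15,-8) [heading=180, move]
REPEAT 2 [
  -- iteration 1/2 --
  FD 2: (-15,-8) -> (-17,-8) [heading=180, move]
  FD 14: (-17,-8) -> (-31,-8) [heading=180, move]
  REPEAT 3 [
    -- iteration 1/3 --
    RT 90: heading 180 -> 90
    LT 270: heading 90 -> 0
    -- iteration 2/3 --
    RT 90: heading 0 -> 270
    LT 270: heading 270 -> 180
    -- iteration 3/3 --
    RT 90: heading 180 -> 90
    LT 270: heading 90 -> 0
  ]
  -- iteration 2/2 --
  FD 2: (-31,-8) -> (-29,-8) [heading=0, move]
  FD 14: (-29,-8) -> (-15,-8) [heading=0, move]
  REPEAT 3 [
    -- iteration 1/3 --
    RT 90: heading 0 -> 270
    LT 270: heading 270 -> 180
    -- iteration 2/3 --
    RT 90: heading 180 -> 90
    LT 270: heading 90 -> 0
    -- iteration 3/3 --
    RT 90: heading 0 -> 270
    LT 270: heading 270 -> 180
  ]
]
BK 19: (-15,-8) -> (4,-8) [heading=180, move]
PD: pen down
LT 270: heading 180 -> 90
LT 180: heading 90 -> 270
FD 5: (4,-8) -> (4,-13) [heading=270, draw]
Final: pos=(4,-13), heading=270, 2 segment(s) drawn

Answer: 4 -13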